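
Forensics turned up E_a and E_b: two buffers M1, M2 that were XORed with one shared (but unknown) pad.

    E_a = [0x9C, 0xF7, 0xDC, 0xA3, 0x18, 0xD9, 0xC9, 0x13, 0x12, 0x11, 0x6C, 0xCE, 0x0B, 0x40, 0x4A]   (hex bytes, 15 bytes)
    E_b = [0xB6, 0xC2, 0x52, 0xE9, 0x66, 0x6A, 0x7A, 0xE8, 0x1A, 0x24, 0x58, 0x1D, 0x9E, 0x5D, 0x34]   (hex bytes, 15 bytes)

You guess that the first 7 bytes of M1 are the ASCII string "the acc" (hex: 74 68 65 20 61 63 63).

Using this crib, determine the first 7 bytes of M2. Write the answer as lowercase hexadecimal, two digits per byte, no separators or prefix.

5e5deb6a1fd0d0

First, E_a ⊕ E_b = (M1 ⊕ K) ⊕ (M2 ⊕ K) = M1 ⊕ M2, so the key drops out. Then M2 = (M1 ⊕ M2) ⊕ M1 over the first 7 bytes.
byte 0: (9c ^ b6) ^ 74 = 2a ^ 74 = 5e
byte 1: (f7 ^ c2) ^ 68 = 35 ^ 68 = 5d
byte 2: (dc ^ 52) ^ 65 = 8e ^ 65 = eb
byte 3: (a3 ^ e9) ^ 20 = 4a ^ 20 = 6a
byte 4: (18 ^ 66) ^ 61 = 7e ^ 61 = 1f
byte 5: (d9 ^ 6a) ^ 63 = b3 ^ 63 = d0
byte 6: (c9 ^ 7a) ^ 63 = b3 ^ 63 = d0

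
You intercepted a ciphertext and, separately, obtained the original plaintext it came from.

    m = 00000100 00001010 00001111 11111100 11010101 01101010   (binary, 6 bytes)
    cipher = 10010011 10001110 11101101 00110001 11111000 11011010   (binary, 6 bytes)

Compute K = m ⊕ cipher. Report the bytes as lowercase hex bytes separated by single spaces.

97 84 e2 cd 2d b0

Since cipher = m ⊕ K, XORing both sides with m gives K = m ⊕ cipher.
  4 ⊕ 147 = 151
 10 ⊕ 142 = 132
 15 ⊕ 237 = 226
252 ⊕  49 = 205
213 ⊕ 248 =  45
106 ⊕ 218 = 176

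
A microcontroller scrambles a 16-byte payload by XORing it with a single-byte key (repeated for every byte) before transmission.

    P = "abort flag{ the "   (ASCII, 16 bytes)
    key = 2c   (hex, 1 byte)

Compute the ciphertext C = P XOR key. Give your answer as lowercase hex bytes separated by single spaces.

4d 4e 43 5e 58 0c 4a 40 4d 4b 57 0c 58 44 49 0c

The 1-byte key repeats, so the effective keystream is 2c 2c 2c 2c 2c 2c 2c 2c 2c 2c 2c 2c 2c 2c 2c 2c.
byte 0: 61 XOR 2c = 4d
byte 1: 62 XOR 2c = 4e
byte 2: 6f XOR 2c = 43
byte 3: 72 XOR 2c = 5e
byte 4: 74 XOR 2c = 58
byte 5: 20 XOR 2c = 0c
byte 6: 66 XOR 2c = 4a
byte 7: 6c XOR 2c = 40
byte 8: 61 XOR 2c = 4d
byte 9: 67 XOR 2c = 4b
byte 10: 7b XOR 2c = 57
byte 11: 20 XOR 2c = 0c
byte 12: 74 XOR 2c = 58
byte 13: 68 XOR 2c = 44
byte 14: 65 XOR 2c = 49
byte 15: 20 XOR 2c = 0c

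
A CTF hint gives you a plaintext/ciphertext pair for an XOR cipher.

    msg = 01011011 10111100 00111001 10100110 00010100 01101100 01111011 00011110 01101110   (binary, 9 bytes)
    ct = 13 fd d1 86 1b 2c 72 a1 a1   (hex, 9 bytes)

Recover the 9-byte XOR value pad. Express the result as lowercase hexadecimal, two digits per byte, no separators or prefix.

4841e8200f4009bfcf

Since ct = msg ⊕ pad, XORing both sides with msg gives pad = msg ⊕ ct.
 91 XOR  19 =  72
188 XOR 253 =  65
 57 XOR 209 = 232
166 XOR 134 =  32
 20 XOR  27 =  15
108 XOR  44 =  64
123 XOR 114 =   9
 30 XOR 161 = 191
110 XOR 161 = 207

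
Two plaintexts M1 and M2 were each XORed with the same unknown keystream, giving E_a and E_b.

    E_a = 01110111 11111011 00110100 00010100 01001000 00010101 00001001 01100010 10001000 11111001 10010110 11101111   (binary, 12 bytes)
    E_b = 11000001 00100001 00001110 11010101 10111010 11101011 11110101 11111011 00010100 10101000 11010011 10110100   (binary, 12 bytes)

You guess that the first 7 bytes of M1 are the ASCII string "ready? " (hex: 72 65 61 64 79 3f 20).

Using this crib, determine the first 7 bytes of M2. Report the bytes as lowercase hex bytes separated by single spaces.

c4 bf 5b a5 8b c1 dc

First, E_a ⊕ E_b = (M1 ⊕ K) ⊕ (M2 ⊕ K) = M1 ⊕ M2, so the key drops out. Then M2 = (M1 ⊕ M2) ⊕ M1 over the first 7 bytes.
byte 0: (77 XOR c1) XOR 72 = b6 XOR 72 = c4
byte 1: (fb XOR 21) XOR 65 = da XOR 65 = bf
byte 2: (34 XOR 0e) XOR 61 = 3a XOR 61 = 5b
byte 3: (14 XOR d5) XOR 64 = c1 XOR 64 = a5
byte 4: (48 XOR ba) XOR 79 = f2 XOR 79 = 8b
byte 5: (15 XOR eb) XOR 3f = fe XOR 3f = c1
byte 6: (09 XOR f5) XOR 20 = fc XOR 20 = dc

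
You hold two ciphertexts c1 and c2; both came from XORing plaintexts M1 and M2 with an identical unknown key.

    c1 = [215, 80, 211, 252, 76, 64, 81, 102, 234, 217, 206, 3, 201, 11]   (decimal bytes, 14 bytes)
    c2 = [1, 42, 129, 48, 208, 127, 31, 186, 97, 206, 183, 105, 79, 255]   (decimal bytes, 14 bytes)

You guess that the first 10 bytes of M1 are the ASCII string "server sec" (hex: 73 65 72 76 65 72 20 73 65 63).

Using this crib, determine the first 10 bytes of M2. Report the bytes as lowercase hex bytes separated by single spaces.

First, c1 ⊕ c2 = (M1 ⊕ K) ⊕ (M2 ⊕ K) = M1 ⊕ M2, so the key drops out. Then M2 = (M1 ⊕ M2) ⊕ M1 over the first 10 bytes.
byte 0: (d7 ^ 01) ^ 73 = d6 ^ 73 = a5
byte 1: (50 ^ 2a) ^ 65 = 7a ^ 65 = 1f
byte 2: (d3 ^ 81) ^ 72 = 52 ^ 72 = 20
byte 3: (fc ^ 30) ^ 76 = cc ^ 76 = ba
byte 4: (4c ^ d0) ^ 65 = 9c ^ 65 = f9
byte 5: (40 ^ 7f) ^ 72 = 3f ^ 72 = 4d
byte 6: (51 ^ 1f) ^ 20 = 4e ^ 20 = 6e
byte 7: (66 ^ ba) ^ 73 = dc ^ 73 = af
byte 8: (ea ^ 61) ^ 65 = 8b ^ 65 = ee
byte 9: (d9 ^ ce) ^ 63 = 17 ^ 63 = 74

a5 1f 20 ba f9 4d 6e af ee 74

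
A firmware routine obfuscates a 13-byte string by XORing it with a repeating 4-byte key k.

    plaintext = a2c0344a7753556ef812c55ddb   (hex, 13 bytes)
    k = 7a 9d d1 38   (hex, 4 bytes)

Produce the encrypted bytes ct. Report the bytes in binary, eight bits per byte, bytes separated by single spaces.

11011000 01011101 11100101 01110010 00001101 11001110 10000100 01010110 10000010 10001111 00010100 01100101 10100001

The 4-byte key repeats, so the effective keystream is 7a 9d d1 38 7a 9d d1 38 7a 9d d1 38 7a.
byte 0: 162 ⊕ 122 = 216
byte 1: 192 ⊕ 157 =  93
byte 2:  52 ⊕ 209 = 229
byte 3:  74 ⊕  56 = 114
byte 4: 119 ⊕ 122 =  13
byte 5:  83 ⊕ 157 = 206
byte 6:  85 ⊕ 209 = 132
byte 7: 110 ⊕  56 =  86
byte 8: 248 ⊕ 122 = 130
byte 9:  18 ⊕ 157 = 143
byte 10: 197 ⊕ 209 =  20
byte 11:  93 ⊕  56 = 101
byte 12: 219 ⊕ 122 = 161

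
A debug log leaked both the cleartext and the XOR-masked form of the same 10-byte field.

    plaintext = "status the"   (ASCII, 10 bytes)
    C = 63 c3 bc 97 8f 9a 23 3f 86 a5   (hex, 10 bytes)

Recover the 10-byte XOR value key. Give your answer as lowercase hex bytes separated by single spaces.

10 b7 dd e3 fa e9 03 4b ee c0

Since C = plaintext ⊕ key, XORing both sides with plaintext gives key = plaintext ⊕ C.
115 xor  99 =  16
116 xor 195 = 183
 97 xor 188 = 221
116 xor 151 = 227
117 xor 143 = 250
115 xor 154 = 233
 32 xor  35 =   3
116 xor  63 =  75
104 xor 134 = 238
101 xor 165 = 192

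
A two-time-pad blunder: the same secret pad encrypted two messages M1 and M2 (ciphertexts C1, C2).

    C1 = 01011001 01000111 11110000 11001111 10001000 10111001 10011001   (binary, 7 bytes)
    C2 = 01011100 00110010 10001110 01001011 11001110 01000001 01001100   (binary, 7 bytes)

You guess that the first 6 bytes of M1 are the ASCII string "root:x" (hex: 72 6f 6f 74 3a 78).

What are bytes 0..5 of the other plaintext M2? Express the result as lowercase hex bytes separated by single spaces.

77 1a 11 f0 7c 80

First, C1 ⊕ C2 = (M1 ⊕ K) ⊕ (M2 ⊕ K) = M1 ⊕ M2, so the key drops out. Then M2 = (M1 ⊕ M2) ⊕ M1 over the first 6 bytes.
byte 0: (59 ⊕ 5c) ⊕ 72 = 05 ⊕ 72 = 77
byte 1: (47 ⊕ 32) ⊕ 6f = 75 ⊕ 6f = 1a
byte 2: (f0 ⊕ 8e) ⊕ 6f = 7e ⊕ 6f = 11
byte 3: (cf ⊕ 4b) ⊕ 74 = 84 ⊕ 74 = f0
byte 4: (88 ⊕ ce) ⊕ 3a = 46 ⊕ 3a = 7c
byte 5: (b9 ⊕ 41) ⊕ 78 = f8 ⊕ 78 = 80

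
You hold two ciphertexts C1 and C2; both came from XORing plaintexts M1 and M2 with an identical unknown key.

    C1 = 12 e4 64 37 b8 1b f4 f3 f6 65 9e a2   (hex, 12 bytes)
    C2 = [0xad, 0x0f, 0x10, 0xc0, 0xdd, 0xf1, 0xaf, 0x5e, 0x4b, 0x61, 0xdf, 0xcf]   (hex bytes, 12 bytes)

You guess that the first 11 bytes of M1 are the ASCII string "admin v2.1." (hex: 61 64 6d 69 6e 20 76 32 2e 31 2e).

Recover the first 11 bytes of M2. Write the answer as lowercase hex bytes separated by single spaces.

First, C1 ⊕ C2 = (M1 ⊕ K) ⊕ (M2 ⊕ K) = M1 ⊕ M2, so the key drops out. Then M2 = (M1 ⊕ M2) ⊕ M1 over the first 11 bytes.
byte 0: (12 ^ ad) ^ 61 = bf ^ 61 = de
byte 1: (e4 ^ 0f) ^ 64 = eb ^ 64 = 8f
byte 2: (64 ^ 10) ^ 6d = 74 ^ 6d = 19
byte 3: (37 ^ c0) ^ 69 = f7 ^ 69 = 9e
byte 4: (b8 ^ dd) ^ 6e = 65 ^ 6e = 0b
byte 5: (1b ^ f1) ^ 20 = ea ^ 20 = ca
byte 6: (f4 ^ af) ^ 76 = 5b ^ 76 = 2d
byte 7: (f3 ^ 5e) ^ 32 = ad ^ 32 = 9f
byte 8: (f6 ^ 4b) ^ 2e = bd ^ 2e = 93
byte 9: (65 ^ 61) ^ 31 = 04 ^ 31 = 35
byte 10: (9e ^ df) ^ 2e = 41 ^ 2e = 6f

de 8f 19 9e 0b ca 2d 9f 93 35 6f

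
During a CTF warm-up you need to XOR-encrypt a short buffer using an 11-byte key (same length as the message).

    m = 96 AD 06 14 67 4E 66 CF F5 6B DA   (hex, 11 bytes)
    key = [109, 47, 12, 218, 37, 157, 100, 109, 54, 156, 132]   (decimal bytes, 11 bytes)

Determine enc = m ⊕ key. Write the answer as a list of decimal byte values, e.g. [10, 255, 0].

[251, 130, 10, 206, 66, 211, 2, 162, 195, 247, 94]

XOR is its own inverse, so applying the key byte-wise gives the result directly.
byte 0: 150 xor 109 = 251
byte 1: 173 xor  47 = 130
byte 2:   6 xor  12 =  10
byte 3:  20 xor 218 = 206
byte 4: 103 xor  37 =  66
byte 5:  78 xor 157 = 211
byte 6: 102 xor 100 =   2
byte 7: 207 xor 109 = 162
byte 8: 245 xor  54 = 195
byte 9: 107 xor 156 = 247
byte 10: 218 xor 132 =  94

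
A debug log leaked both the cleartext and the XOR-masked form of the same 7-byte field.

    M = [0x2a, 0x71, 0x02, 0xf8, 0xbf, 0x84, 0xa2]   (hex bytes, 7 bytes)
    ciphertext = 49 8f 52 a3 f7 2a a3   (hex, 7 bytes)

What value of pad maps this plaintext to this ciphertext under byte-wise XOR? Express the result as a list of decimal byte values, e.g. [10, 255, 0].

[99, 254, 80, 91, 72, 174, 1]

Since ciphertext = M ⊕ pad, XORing both sides with M gives pad = M ⊕ ciphertext.
2a xor 49 = 63
71 xor 8f = fe
02 xor 52 = 50
f8 xor a3 = 5b
bf xor f7 = 48
84 xor 2a = ae
a2 xor a3 = 01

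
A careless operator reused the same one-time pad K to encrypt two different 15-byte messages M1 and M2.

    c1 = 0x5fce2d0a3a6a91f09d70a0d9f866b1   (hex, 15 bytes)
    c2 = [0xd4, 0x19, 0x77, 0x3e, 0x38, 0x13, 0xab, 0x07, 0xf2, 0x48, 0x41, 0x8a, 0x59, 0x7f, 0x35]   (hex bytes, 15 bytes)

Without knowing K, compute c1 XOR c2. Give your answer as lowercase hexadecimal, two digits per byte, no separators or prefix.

8bd75a3402793af76f38e153a11984

c1 ⊕ c2 = (M1 ⊕ K) ⊕ (M2 ⊕ K) = M1 ⊕ M2 — the shared key cancels under XOR.
5f XOR d4 = 8b
ce XOR 19 = d7
2d XOR 77 = 5a
0a XOR 3e = 34
3a XOR 38 = 02
6a XOR 13 = 79
91 XOR ab = 3a
f0 XOR 07 = f7
9d XOR f2 = 6f
70 XOR 48 = 38
a0 XOR 41 = e1
d9 XOR 8a = 53
f8 XOR 59 = a1
66 XOR 7f = 19
b1 XOR 35 = 84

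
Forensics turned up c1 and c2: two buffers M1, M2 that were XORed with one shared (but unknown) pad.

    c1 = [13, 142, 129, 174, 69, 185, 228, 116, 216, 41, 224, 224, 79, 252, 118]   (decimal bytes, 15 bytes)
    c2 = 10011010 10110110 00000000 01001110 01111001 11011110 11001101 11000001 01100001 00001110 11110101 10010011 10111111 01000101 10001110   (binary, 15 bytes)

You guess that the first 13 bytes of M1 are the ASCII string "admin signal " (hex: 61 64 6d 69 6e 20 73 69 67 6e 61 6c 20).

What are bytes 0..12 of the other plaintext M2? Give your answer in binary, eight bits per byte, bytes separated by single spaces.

11110110 01011100 11101100 10001001 01010010 01000111 01011010 11011100 11011110 01001001 01110100 00011111 11010000

First, c1 ⊕ c2 = (M1 ⊕ K) ⊕ (M2 ⊕ K) = M1 ⊕ M2, so the key drops out. Then M2 = (M1 ⊕ M2) ⊕ M1 over the first 13 bytes.
byte 0: (0d ^ 9a) ^ 61 = 97 ^ 61 = f6
byte 1: (8e ^ b6) ^ 64 = 38 ^ 64 = 5c
byte 2: (81 ^ 00) ^ 6d = 81 ^ 6d = ec
byte 3: (ae ^ 4e) ^ 69 = e0 ^ 69 = 89
byte 4: (45 ^ 79) ^ 6e = 3c ^ 6e = 52
byte 5: (b9 ^ de) ^ 20 = 67 ^ 20 = 47
byte 6: (e4 ^ cd) ^ 73 = 29 ^ 73 = 5a
byte 7: (74 ^ c1) ^ 69 = b5 ^ 69 = dc
byte 8: (d8 ^ 61) ^ 67 = b9 ^ 67 = de
byte 9: (29 ^ 0e) ^ 6e = 27 ^ 6e = 49
byte 10: (e0 ^ f5) ^ 61 = 15 ^ 61 = 74
byte 11: (e0 ^ 93) ^ 6c = 73 ^ 6c = 1f
byte 12: (4f ^ bf) ^ 20 = f0 ^ 20 = d0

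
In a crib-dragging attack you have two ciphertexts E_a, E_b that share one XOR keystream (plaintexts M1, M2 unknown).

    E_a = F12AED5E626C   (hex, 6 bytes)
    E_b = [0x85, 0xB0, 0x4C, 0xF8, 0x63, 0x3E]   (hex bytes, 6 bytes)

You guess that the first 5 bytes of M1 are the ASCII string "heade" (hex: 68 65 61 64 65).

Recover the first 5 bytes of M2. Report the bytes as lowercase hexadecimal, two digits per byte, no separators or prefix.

First, E_a ⊕ E_b = (M1 ⊕ K) ⊕ (M2 ⊕ K) = M1 ⊕ M2, so the key drops out. Then M2 = (M1 ⊕ M2) ⊕ M1 over the first 5 bytes.
byte 0: (f1 ^ 85) ^ 68 = 74 ^ 68 = 1c
byte 1: (2a ^ b0) ^ 65 = 9a ^ 65 = ff
byte 2: (ed ^ 4c) ^ 61 = a1 ^ 61 = c0
byte 3: (5e ^ f8) ^ 64 = a6 ^ 64 = c2
byte 4: (62 ^ 63) ^ 65 = 01 ^ 65 = 64

1cffc0c264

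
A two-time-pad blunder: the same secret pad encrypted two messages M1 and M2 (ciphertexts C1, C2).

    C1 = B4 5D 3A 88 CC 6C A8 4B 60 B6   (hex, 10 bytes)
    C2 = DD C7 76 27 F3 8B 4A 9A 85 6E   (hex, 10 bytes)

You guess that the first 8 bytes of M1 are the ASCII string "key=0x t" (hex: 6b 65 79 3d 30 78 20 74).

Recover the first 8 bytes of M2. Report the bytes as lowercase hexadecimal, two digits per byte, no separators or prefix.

02ff35920f9fc2a5

First, C1 ⊕ C2 = (M1 ⊕ K) ⊕ (M2 ⊕ K) = M1 ⊕ M2, so the key drops out. Then M2 = (M1 ⊕ M2) ⊕ M1 over the first 8 bytes.
byte 0: (b4 ⊕ dd) ⊕ 6b = 69 ⊕ 6b = 02
byte 1: (5d ⊕ c7) ⊕ 65 = 9a ⊕ 65 = ff
byte 2: (3a ⊕ 76) ⊕ 79 = 4c ⊕ 79 = 35
byte 3: (88 ⊕ 27) ⊕ 3d = af ⊕ 3d = 92
byte 4: (cc ⊕ f3) ⊕ 30 = 3f ⊕ 30 = 0f
byte 5: (6c ⊕ 8b) ⊕ 78 = e7 ⊕ 78 = 9f
byte 6: (a8 ⊕ 4a) ⊕ 20 = e2 ⊕ 20 = c2
byte 7: (4b ⊕ 9a) ⊕ 74 = d1 ⊕ 74 = a5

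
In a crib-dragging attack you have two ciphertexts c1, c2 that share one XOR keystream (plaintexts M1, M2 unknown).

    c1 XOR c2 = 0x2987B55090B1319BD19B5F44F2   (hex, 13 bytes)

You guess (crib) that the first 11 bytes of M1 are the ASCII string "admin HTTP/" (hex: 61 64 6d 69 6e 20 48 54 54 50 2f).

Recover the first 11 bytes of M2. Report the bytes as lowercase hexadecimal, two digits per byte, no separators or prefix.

Since c1 ⊕ c2 = M1 ⊕ M2, XORing with the guessed M1 bytes yields the corresponding M2 bytes: M2 = (c1 ⊕ c2) ⊕ M1.
29 xor 61 = 48
87 xor 64 = e3
b5 xor 6d = d8
50 xor 69 = 39
90 xor 6e = fe
b1 xor 20 = 91
31 xor 48 = 79
9b xor 54 = cf
d1 xor 54 = 85
9b xor 50 = cb
5f xor 2f = 70

48e3d839fe9179cf85cb70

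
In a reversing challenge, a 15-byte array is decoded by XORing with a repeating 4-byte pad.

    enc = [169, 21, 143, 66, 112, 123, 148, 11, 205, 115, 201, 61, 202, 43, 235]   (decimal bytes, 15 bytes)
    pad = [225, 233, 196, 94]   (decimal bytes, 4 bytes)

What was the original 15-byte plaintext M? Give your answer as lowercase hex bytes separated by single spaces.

48 fc 4b 1c 91 92 50 55 2c 9a 0d 63 2b c2 2f

The 4-byte key repeats, so the effective keystream is e1 e9 c4 5e e1 e9 c4 5e e1 e9 c4 5e e1 e9 c4.
byte 0: a9 ^ e1 = 48
byte 1: 15 ^ e9 = fc
byte 2: 8f ^ c4 = 4b
byte 3: 42 ^ 5e = 1c
byte 4: 70 ^ e1 = 91
byte 5: 7b ^ e9 = 92
byte 6: 94 ^ c4 = 50
byte 7: 0b ^ 5e = 55
byte 8: cd ^ e1 = 2c
byte 9: 73 ^ e9 = 9a
byte 10: c9 ^ c4 = 0d
byte 11: 3d ^ 5e = 63
byte 12: ca ^ e1 = 2b
byte 13: 2b ^ e9 = c2
byte 14: eb ^ c4 = 2f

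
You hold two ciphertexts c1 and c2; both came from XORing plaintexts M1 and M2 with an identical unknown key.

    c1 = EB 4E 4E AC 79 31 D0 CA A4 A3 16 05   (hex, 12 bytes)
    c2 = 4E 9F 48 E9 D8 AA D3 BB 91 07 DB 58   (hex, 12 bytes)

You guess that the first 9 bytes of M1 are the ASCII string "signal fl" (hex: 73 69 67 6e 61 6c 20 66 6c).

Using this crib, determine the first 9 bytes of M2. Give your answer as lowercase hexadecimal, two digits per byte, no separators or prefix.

d6b8612bc0f7231759

First, c1 ⊕ c2 = (M1 ⊕ K) ⊕ (M2 ⊕ K) = M1 ⊕ M2, so the key drops out. Then M2 = (M1 ⊕ M2) ⊕ M1 over the first 9 bytes.
byte 0: (eb ⊕ 4e) ⊕ 73 = a5 ⊕ 73 = d6
byte 1: (4e ⊕ 9f) ⊕ 69 = d1 ⊕ 69 = b8
byte 2: (4e ⊕ 48) ⊕ 67 = 06 ⊕ 67 = 61
byte 3: (ac ⊕ e9) ⊕ 6e = 45 ⊕ 6e = 2b
byte 4: (79 ⊕ d8) ⊕ 61 = a1 ⊕ 61 = c0
byte 5: (31 ⊕ aa) ⊕ 6c = 9b ⊕ 6c = f7
byte 6: (d0 ⊕ d3) ⊕ 20 = 03 ⊕ 20 = 23
byte 7: (ca ⊕ bb) ⊕ 66 = 71 ⊕ 66 = 17
byte 8: (a4 ⊕ 91) ⊕ 6c = 35 ⊕ 6c = 59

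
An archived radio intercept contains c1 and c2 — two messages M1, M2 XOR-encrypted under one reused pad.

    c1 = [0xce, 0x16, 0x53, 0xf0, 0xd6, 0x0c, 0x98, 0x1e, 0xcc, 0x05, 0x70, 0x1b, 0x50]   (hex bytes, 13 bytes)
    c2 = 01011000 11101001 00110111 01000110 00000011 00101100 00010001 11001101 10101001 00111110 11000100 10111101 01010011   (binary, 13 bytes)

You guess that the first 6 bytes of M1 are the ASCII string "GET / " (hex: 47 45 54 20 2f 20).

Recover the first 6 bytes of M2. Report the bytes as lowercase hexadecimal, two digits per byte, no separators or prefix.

First, c1 ⊕ c2 = (M1 ⊕ K) ⊕ (M2 ⊕ K) = M1 ⊕ M2, so the key drops out. Then M2 = (M1 ⊕ M2) ⊕ M1 over the first 6 bytes.
byte 0: (ce XOR 58) XOR 47 = 96 XOR 47 = d1
byte 1: (16 XOR e9) XOR 45 = ff XOR 45 = ba
byte 2: (53 XOR 37) XOR 54 = 64 XOR 54 = 30
byte 3: (f0 XOR 46) XOR 20 = b6 XOR 20 = 96
byte 4: (d6 XOR 03) XOR 2f = d5 XOR 2f = fa
byte 5: (0c XOR 2c) XOR 20 = 20 XOR 20 = 00

d1ba3096fa00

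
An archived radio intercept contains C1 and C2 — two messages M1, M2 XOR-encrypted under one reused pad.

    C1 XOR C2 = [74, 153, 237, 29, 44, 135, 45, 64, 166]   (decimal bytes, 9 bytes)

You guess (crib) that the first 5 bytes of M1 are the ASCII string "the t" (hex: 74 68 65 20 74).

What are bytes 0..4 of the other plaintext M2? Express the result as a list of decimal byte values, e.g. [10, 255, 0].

Since C1 ⊕ C2 = M1 ⊕ M2, XORing with the guessed M1 bytes yields the corresponding M2 bytes: M2 = (C1 ⊕ C2) ⊕ M1.
byte 0: 4a ^ 74 = 3e
byte 1: 99 ^ 68 = f1
byte 2: ed ^ 65 = 88
byte 3: 1d ^ 20 = 3d
byte 4: 2c ^ 74 = 58

[62, 241, 136, 61, 88]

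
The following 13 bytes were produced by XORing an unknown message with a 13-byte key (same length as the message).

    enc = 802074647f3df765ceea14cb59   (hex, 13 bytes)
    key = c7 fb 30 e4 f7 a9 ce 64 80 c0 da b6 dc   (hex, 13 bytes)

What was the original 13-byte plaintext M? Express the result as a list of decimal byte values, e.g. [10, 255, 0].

XOR is its own inverse, so applying the key byte-wise gives the result directly.
byte 0: 10000000 xor 11000111 = 01000111
byte 1: 00100000 xor 11111011 = 11011011
byte 2: 01110100 xor 00110000 = 01000100
byte 3: 01100100 xor 11100100 = 10000000
byte 4: 01111111 xor 11110111 = 10001000
byte 5: 00111101 xor 10101001 = 10010100
byte 6: 11110111 xor 11001110 = 00111001
byte 7: 01100101 xor 01100100 = 00000001
byte 8: 11001110 xor 10000000 = 01001110
byte 9: 11101010 xor 11000000 = 00101010
byte 10: 00010100 xor 11011010 = 11001110
byte 11: 11001011 xor 10110110 = 01111101
byte 12: 01011001 xor 11011100 = 10000101

[71, 219, 68, 128, 136, 148, 57, 1, 78, 42, 206, 125, 133]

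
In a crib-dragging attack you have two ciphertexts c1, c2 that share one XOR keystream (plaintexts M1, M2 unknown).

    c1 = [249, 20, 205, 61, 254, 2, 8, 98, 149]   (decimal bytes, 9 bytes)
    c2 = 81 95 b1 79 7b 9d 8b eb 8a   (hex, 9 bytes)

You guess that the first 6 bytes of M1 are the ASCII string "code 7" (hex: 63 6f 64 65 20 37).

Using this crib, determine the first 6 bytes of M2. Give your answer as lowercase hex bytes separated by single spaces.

First, c1 ⊕ c2 = (M1 ⊕ K) ⊕ (M2 ⊕ K) = M1 ⊕ M2, so the key drops out. Then M2 = (M1 ⊕ M2) ⊕ M1 over the first 6 bytes.
byte 0: (f9 ⊕ 81) ⊕ 63 = 78 ⊕ 63 = 1b
byte 1: (14 ⊕ 95) ⊕ 6f = 81 ⊕ 6f = ee
byte 2: (cd ⊕ b1) ⊕ 64 = 7c ⊕ 64 = 18
byte 3: (3d ⊕ 79) ⊕ 65 = 44 ⊕ 65 = 21
byte 4: (fe ⊕ 7b) ⊕ 20 = 85 ⊕ 20 = a5
byte 5: (02 ⊕ 9d) ⊕ 37 = 9f ⊕ 37 = a8

1b ee 18 21 a5 a8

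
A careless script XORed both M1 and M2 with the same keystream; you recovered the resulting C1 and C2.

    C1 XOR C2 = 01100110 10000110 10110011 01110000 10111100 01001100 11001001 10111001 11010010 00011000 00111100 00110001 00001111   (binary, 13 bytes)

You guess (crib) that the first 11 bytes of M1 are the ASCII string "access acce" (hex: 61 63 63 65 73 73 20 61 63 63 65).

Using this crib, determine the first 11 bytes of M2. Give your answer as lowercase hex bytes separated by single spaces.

Since C1 ⊕ C2 = M1 ⊕ M2, XORing with the guessed M1 bytes yields the corresponding M2 bytes: M2 = (C1 ⊕ C2) ⊕ M1.
byte 0: 01100110 XOR 01100001 = 00000111
byte 1: 10000110 XOR 01100011 = 11100101
byte 2: 10110011 XOR 01100011 = 11010000
byte 3: 01110000 XOR 01100101 = 00010101
byte 4: 10111100 XOR 01110011 = 11001111
byte 5: 01001100 XOR 01110011 = 00111111
byte 6: 11001001 XOR 00100000 = 11101001
byte 7: 10111001 XOR 01100001 = 11011000
byte 8: 11010010 XOR 01100011 = 10110001
byte 9: 00011000 XOR 01100011 = 01111011
byte 10: 00111100 XOR 01100101 = 01011001

07 e5 d0 15 cf 3f e9 d8 b1 7b 59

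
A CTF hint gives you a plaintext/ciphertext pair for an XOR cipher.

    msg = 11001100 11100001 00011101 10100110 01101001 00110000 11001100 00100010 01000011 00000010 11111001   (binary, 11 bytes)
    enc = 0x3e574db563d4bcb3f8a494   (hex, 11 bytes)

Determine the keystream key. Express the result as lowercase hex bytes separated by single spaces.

Since enc = msg ⊕ key, XORing both sides with msg gives key = msg ⊕ enc.
byte 0: cc xor 3e = f2
byte 1: e1 xor 57 = b6
byte 2: 1d xor 4d = 50
byte 3: a6 xor b5 = 13
byte 4: 69 xor 63 = 0a
byte 5: 30 xor d4 = e4
byte 6: cc xor bc = 70
byte 7: 22 xor b3 = 91
byte 8: 43 xor f8 = bb
byte 9: 02 xor a4 = a6
byte 10: f9 xor 94 = 6d

f2 b6 50 13 0a e4 70 91 bb a6 6d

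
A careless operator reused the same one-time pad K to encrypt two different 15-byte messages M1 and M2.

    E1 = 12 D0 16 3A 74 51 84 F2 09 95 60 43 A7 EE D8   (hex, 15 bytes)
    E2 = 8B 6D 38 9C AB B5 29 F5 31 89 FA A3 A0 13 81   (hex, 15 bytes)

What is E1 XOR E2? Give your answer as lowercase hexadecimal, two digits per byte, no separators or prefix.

E1 ⊕ E2 = (M1 ⊕ K) ⊕ (M2 ⊕ K) = M1 ⊕ M2 — the shared key cancels under XOR.
byte 0: 12 ⊕ 8b = 99
byte 1: d0 ⊕ 6d = bd
byte 2: 16 ⊕ 38 = 2e
byte 3: 3a ⊕ 9c = a6
byte 4: 74 ⊕ ab = df
byte 5: 51 ⊕ b5 = e4
byte 6: 84 ⊕ 29 = ad
byte 7: f2 ⊕ f5 = 07
byte 8: 09 ⊕ 31 = 38
byte 9: 95 ⊕ 89 = 1c
byte 10: 60 ⊕ fa = 9a
byte 11: 43 ⊕ a3 = e0
byte 12: a7 ⊕ a0 = 07
byte 13: ee ⊕ 13 = fd
byte 14: d8 ⊕ 81 = 59

99bd2ea6dfe4ad07381c9ae007fd59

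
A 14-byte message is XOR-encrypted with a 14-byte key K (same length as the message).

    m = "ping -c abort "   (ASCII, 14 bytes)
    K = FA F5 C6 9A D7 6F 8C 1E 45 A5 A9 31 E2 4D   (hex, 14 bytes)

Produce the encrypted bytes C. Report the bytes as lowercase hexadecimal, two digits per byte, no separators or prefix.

8a9ca8fdf742ef3e24c7c643966d

XOR is its own inverse, so applying the key byte-wise gives the result directly.
70 XOR fa = 8a
69 XOR f5 = 9c
6e XOR c6 = a8
67 XOR 9a = fd
20 XOR d7 = f7
2d XOR 6f = 42
63 XOR 8c = ef
20 XOR 1e = 3e
61 XOR 45 = 24
62 XOR a5 = c7
6f XOR a9 = c6
72 XOR 31 = 43
74 XOR e2 = 96
20 XOR 4d = 6d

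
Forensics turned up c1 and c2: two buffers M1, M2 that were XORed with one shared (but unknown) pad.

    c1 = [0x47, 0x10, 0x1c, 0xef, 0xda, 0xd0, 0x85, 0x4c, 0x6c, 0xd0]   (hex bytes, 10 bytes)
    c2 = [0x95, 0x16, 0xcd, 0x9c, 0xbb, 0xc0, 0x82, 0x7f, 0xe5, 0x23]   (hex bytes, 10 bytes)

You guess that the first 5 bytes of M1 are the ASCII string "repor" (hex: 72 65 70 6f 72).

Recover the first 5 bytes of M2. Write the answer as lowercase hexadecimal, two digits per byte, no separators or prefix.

First, c1 ⊕ c2 = (M1 ⊕ K) ⊕ (M2 ⊕ K) = M1 ⊕ M2, so the key drops out. Then M2 = (M1 ⊕ M2) ⊕ M1 over the first 5 bytes.
byte 0: (47 ^ 95) ^ 72 = d2 ^ 72 = a0
byte 1: (10 ^ 16) ^ 65 = 06 ^ 65 = 63
byte 2: (1c ^ cd) ^ 70 = d1 ^ 70 = a1
byte 3: (ef ^ 9c) ^ 6f = 73 ^ 6f = 1c
byte 4: (da ^ bb) ^ 72 = 61 ^ 72 = 13

a063a11c13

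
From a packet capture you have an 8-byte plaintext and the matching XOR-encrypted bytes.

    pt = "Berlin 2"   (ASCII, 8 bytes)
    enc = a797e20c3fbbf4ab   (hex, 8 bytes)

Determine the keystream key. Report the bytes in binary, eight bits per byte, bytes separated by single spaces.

11100101 11110010 10010000 01100000 01010110 11010101 11010100 10011001

Since enc = pt ⊕ key, XORing both sides with pt gives key = pt ⊕ enc.
42 ⊕ a7 = e5
65 ⊕ 97 = f2
72 ⊕ e2 = 90
6c ⊕ 0c = 60
69 ⊕ 3f = 56
6e ⊕ bb = d5
20 ⊕ f4 = d4
32 ⊕ ab = 99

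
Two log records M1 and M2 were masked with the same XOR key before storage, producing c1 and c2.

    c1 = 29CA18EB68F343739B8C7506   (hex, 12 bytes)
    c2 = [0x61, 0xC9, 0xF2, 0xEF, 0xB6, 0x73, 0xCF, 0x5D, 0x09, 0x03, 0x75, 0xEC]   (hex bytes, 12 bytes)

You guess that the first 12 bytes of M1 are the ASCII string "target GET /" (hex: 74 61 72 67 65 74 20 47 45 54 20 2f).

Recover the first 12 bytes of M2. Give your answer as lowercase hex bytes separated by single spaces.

3c 62 98 63 bb f4 ac 69 d7 db 20 c5

First, c1 ⊕ c2 = (M1 ⊕ K) ⊕ (M2 ⊕ K) = M1 ⊕ M2, so the key drops out. Then M2 = (M1 ⊕ M2) ⊕ M1 over the first 12 bytes.
byte 0: (29 ^ 61) ^ 74 = 48 ^ 74 = 3c
byte 1: (ca ^ c9) ^ 61 = 03 ^ 61 = 62
byte 2: (18 ^ f2) ^ 72 = ea ^ 72 = 98
byte 3: (eb ^ ef) ^ 67 = 04 ^ 67 = 63
byte 4: (68 ^ b6) ^ 65 = de ^ 65 = bb
byte 5: (f3 ^ 73) ^ 74 = 80 ^ 74 = f4
byte 6: (43 ^ cf) ^ 20 = 8c ^ 20 = ac
byte 7: (73 ^ 5d) ^ 47 = 2e ^ 47 = 69
byte 8: (9b ^ 09) ^ 45 = 92 ^ 45 = d7
byte 9: (8c ^ 03) ^ 54 = 8f ^ 54 = db
byte 10: (75 ^ 75) ^ 20 = 00 ^ 20 = 20
byte 11: (06 ^ ec) ^ 2f = ea ^ 2f = c5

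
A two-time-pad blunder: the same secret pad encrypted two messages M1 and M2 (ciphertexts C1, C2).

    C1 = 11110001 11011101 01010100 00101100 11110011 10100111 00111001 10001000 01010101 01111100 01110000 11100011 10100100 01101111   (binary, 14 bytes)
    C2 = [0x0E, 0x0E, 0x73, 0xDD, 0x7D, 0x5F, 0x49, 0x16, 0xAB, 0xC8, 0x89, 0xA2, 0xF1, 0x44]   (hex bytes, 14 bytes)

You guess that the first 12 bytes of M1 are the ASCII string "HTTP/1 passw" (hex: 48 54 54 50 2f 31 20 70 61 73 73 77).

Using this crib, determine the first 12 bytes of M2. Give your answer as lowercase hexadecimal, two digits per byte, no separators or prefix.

First, C1 ⊕ C2 = (M1 ⊕ K) ⊕ (M2 ⊕ K) = M1 ⊕ M2, so the key drops out. Then M2 = (M1 ⊕ M2) ⊕ M1 over the first 12 bytes.
byte 0: (f1 xor 0e) xor 48 = ff xor 48 = b7
byte 1: (dd xor 0e) xor 54 = d3 xor 54 = 87
byte 2: (54 xor 73) xor 54 = 27 xor 54 = 73
byte 3: (2c xor dd) xor 50 = f1 xor 50 = a1
byte 4: (f3 xor 7d) xor 2f = 8e xor 2f = a1
byte 5: (a7 xor 5f) xor 31 = f8 xor 31 = c9
byte 6: (39 xor 49) xor 20 = 70 xor 20 = 50
byte 7: (88 xor 16) xor 70 = 9e xor 70 = ee
byte 8: (55 xor ab) xor 61 = fe xor 61 = 9f
byte 9: (7c xor c8) xor 73 = b4 xor 73 = c7
byte 10: (70 xor 89) xor 73 = f9 xor 73 = 8a
byte 11: (e3 xor a2) xor 77 = 41 xor 77 = 36

b78773a1a1c950ee9fc78a36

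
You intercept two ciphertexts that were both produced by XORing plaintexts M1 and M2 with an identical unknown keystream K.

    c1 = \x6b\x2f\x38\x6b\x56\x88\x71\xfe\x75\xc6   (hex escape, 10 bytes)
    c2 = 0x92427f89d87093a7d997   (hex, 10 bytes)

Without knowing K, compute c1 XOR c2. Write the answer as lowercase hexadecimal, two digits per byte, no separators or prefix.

c1 ⊕ c2 = (M1 ⊕ K) ⊕ (M2 ⊕ K) = M1 ⊕ M2 — the shared key cancels under XOR.
byte 0: 6b ⊕ 92 = f9
byte 1: 2f ⊕ 42 = 6d
byte 2: 38 ⊕ 7f = 47
byte 3: 6b ⊕ 89 = e2
byte 4: 56 ⊕ d8 = 8e
byte 5: 88 ⊕ 70 = f8
byte 6: 71 ⊕ 93 = e2
byte 7: fe ⊕ a7 = 59
byte 8: 75 ⊕ d9 = ac
byte 9: c6 ⊕ 97 = 51

f96d47e28ef8e259ac51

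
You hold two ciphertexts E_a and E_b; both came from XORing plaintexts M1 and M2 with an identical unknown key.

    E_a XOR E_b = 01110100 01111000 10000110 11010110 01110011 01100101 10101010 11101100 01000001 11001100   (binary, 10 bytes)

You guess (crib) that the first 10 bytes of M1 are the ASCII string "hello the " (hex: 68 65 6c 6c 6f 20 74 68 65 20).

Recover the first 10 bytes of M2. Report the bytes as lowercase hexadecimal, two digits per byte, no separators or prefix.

Since E_a ⊕ E_b = M1 ⊕ M2, XORing with the guessed M1 bytes yields the corresponding M2 bytes: M2 = (E_a ⊕ E_b) ⊕ M1.
byte 0: 116 ^ 104 =  28
byte 1: 120 ^ 101 =  29
byte 2: 134 ^ 108 = 234
byte 3: 214 ^ 108 = 186
byte 4: 115 ^ 111 =  28
byte 5: 101 ^  32 =  69
byte 6: 170 ^ 116 = 222
byte 7: 236 ^ 104 = 132
byte 8:  65 ^ 101 =  36
byte 9: 204 ^  32 = 236

1c1deaba1c45de8424ec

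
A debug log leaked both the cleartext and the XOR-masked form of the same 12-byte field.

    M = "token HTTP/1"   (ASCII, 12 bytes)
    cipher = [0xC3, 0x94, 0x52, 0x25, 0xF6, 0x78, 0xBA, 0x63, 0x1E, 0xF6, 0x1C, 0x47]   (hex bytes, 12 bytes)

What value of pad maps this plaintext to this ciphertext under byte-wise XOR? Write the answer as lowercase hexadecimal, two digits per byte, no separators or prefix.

Since cipher = M ⊕ pad, XORing both sides with M gives pad = M ⊕ cipher.
byte 0: 116 ^ 195 = 183
byte 1: 111 ^ 148 = 251
byte 2: 107 ^  82 =  57
byte 3: 101 ^  37 =  64
byte 4: 110 ^ 246 = 152
byte 5:  32 ^ 120 =  88
byte 6:  72 ^ 186 = 242
byte 7:  84 ^  99 =  55
byte 8:  84 ^  30 =  74
byte 9:  80 ^ 246 = 166
byte 10:  47 ^  28 =  51
byte 11:  49 ^  71 = 118

b7fb39409858f2374aa63376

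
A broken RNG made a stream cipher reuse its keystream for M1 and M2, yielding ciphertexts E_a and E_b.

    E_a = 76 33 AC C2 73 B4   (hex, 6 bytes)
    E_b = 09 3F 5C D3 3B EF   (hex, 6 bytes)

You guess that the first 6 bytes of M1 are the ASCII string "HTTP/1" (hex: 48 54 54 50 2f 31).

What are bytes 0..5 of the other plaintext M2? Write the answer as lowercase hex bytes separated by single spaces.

37 58 a4 41 67 6a

First, E_a ⊕ E_b = (M1 ⊕ K) ⊕ (M2 ⊕ K) = M1 ⊕ M2, so the key drops out. Then M2 = (M1 ⊕ M2) ⊕ M1 over the first 6 bytes.
byte 0: (76 xor 09) xor 48 = 7f xor 48 = 37
byte 1: (33 xor 3f) xor 54 = 0c xor 54 = 58
byte 2: (ac xor 5c) xor 54 = f0 xor 54 = a4
byte 3: (c2 xor d3) xor 50 = 11 xor 50 = 41
byte 4: (73 xor 3b) xor 2f = 48 xor 2f = 67
byte 5: (b4 xor ef) xor 31 = 5b xor 31 = 6a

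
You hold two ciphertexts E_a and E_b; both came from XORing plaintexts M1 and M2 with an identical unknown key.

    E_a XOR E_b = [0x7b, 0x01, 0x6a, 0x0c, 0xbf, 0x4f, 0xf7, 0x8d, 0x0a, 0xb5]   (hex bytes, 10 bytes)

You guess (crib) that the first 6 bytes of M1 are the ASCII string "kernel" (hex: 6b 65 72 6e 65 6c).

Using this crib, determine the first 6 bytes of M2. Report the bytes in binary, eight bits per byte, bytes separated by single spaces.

00010000 01100100 00011000 01100010 11011010 00100011

Since E_a ⊕ E_b = M1 ⊕ M2, XORing with the guessed M1 bytes yields the corresponding M2 bytes: M2 = (E_a ⊕ E_b) ⊕ M1.
123 xor 107 =  16
  1 xor 101 = 100
106 xor 114 =  24
 12 xor 110 =  98
191 xor 101 = 218
 79 xor 108 =  35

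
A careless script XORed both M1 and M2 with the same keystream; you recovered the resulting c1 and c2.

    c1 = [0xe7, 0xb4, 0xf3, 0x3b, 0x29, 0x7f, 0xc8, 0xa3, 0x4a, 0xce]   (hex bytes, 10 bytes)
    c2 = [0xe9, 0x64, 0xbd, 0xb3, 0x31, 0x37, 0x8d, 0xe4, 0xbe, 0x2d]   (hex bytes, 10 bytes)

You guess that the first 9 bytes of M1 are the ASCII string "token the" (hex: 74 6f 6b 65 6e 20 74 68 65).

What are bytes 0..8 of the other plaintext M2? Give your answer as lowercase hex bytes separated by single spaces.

First, c1 ⊕ c2 = (M1 ⊕ K) ⊕ (M2 ⊕ K) = M1 ⊕ M2, so the key drops out. Then M2 = (M1 ⊕ M2) ⊕ M1 over the first 9 bytes.
byte 0: (e7 ⊕ e9) ⊕ 74 = 0e ⊕ 74 = 7a
byte 1: (b4 ⊕ 64) ⊕ 6f = d0 ⊕ 6f = bf
byte 2: (f3 ⊕ bd) ⊕ 6b = 4e ⊕ 6b = 25
byte 3: (3b ⊕ b3) ⊕ 65 = 88 ⊕ 65 = ed
byte 4: (29 ⊕ 31) ⊕ 6e = 18 ⊕ 6e = 76
byte 5: (7f ⊕ 37) ⊕ 20 = 48 ⊕ 20 = 68
byte 6: (c8 ⊕ 8d) ⊕ 74 = 45 ⊕ 74 = 31
byte 7: (a3 ⊕ e4) ⊕ 68 = 47 ⊕ 68 = 2f
byte 8: (4a ⊕ be) ⊕ 65 = f4 ⊕ 65 = 91

7a bf 25 ed 76 68 31 2f 91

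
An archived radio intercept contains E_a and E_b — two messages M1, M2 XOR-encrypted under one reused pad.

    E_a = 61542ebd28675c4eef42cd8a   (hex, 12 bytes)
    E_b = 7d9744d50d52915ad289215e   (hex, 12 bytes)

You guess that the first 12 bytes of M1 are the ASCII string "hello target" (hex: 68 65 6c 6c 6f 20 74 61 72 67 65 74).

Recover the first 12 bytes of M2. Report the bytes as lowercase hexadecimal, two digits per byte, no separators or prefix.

74a606044a15b9754fac89a0

First, E_a ⊕ E_b = (M1 ⊕ K) ⊕ (M2 ⊕ K) = M1 ⊕ M2, so the key drops out. Then M2 = (M1 ⊕ M2) ⊕ M1 over the first 12 bytes.
byte 0: (61 ^ 7d) ^ 68 = 1c ^ 68 = 74
byte 1: (54 ^ 97) ^ 65 = c3 ^ 65 = a6
byte 2: (2e ^ 44) ^ 6c = 6a ^ 6c = 06
byte 3: (bd ^ d5) ^ 6c = 68 ^ 6c = 04
byte 4: (28 ^ 0d) ^ 6f = 25 ^ 6f = 4a
byte 5: (67 ^ 52) ^ 20 = 35 ^ 20 = 15
byte 6: (5c ^ 91) ^ 74 = cd ^ 74 = b9
byte 7: (4e ^ 5a) ^ 61 = 14 ^ 61 = 75
byte 8: (ef ^ d2) ^ 72 = 3d ^ 72 = 4f
byte 9: (42 ^ 89) ^ 67 = cb ^ 67 = ac
byte 10: (cd ^ 21) ^ 65 = ec ^ 65 = 89
byte 11: (8a ^ 5e) ^ 74 = d4 ^ 74 = a0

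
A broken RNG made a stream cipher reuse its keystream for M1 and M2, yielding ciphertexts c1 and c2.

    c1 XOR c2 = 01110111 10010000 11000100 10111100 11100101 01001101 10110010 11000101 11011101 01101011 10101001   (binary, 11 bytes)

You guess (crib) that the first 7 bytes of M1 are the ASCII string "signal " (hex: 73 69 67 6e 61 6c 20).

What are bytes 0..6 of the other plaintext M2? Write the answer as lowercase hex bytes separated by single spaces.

Since c1 ⊕ c2 = M1 ⊕ M2, XORing with the guessed M1 bytes yields the corresponding M2 bytes: M2 = (c1 ⊕ c2) ⊕ M1.
byte 0: 77 ^ 73 = 04
byte 1: 90 ^ 69 = f9
byte 2: c4 ^ 67 = a3
byte 3: bc ^ 6e = d2
byte 4: e5 ^ 61 = 84
byte 5: 4d ^ 6c = 21
byte 6: b2 ^ 20 = 92

04 f9 a3 d2 84 21 92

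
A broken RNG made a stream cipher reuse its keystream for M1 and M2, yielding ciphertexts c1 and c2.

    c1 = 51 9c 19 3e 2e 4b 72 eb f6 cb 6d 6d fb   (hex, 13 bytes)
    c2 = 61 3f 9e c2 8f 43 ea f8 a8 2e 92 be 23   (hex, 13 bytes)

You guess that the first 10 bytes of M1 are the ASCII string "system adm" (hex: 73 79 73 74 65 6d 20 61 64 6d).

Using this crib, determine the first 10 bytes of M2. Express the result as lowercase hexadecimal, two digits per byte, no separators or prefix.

First, c1 ⊕ c2 = (M1 ⊕ K) ⊕ (M2 ⊕ K) = M1 ⊕ M2, so the key drops out. Then M2 = (M1 ⊕ M2) ⊕ M1 over the first 10 bytes.
byte 0: (51 ^ 61) ^ 73 = 30 ^ 73 = 43
byte 1: (9c ^ 3f) ^ 79 = a3 ^ 79 = da
byte 2: (19 ^ 9e) ^ 73 = 87 ^ 73 = f4
byte 3: (3e ^ c2) ^ 74 = fc ^ 74 = 88
byte 4: (2e ^ 8f) ^ 65 = a1 ^ 65 = c4
byte 5: (4b ^ 43) ^ 6d = 08 ^ 6d = 65
byte 6: (72 ^ ea) ^ 20 = 98 ^ 20 = b8
byte 7: (eb ^ f8) ^ 61 = 13 ^ 61 = 72
byte 8: (f6 ^ a8) ^ 64 = 5e ^ 64 = 3a
byte 9: (cb ^ 2e) ^ 6d = e5 ^ 6d = 88

43daf488c465b8723a88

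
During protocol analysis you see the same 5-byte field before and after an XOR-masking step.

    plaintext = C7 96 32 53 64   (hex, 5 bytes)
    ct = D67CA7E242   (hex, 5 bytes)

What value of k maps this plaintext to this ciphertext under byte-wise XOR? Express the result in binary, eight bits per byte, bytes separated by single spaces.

Since ct = plaintext ⊕ k, XORing both sides with plaintext gives k = plaintext ⊕ ct.
11000111 ^ 11010110 = 00010001
10010110 ^ 01111100 = 11101010
00110010 ^ 10100111 = 10010101
01010011 ^ 11100010 = 10110001
01100100 ^ 01000010 = 00100110

00010001 11101010 10010101 10110001 00100110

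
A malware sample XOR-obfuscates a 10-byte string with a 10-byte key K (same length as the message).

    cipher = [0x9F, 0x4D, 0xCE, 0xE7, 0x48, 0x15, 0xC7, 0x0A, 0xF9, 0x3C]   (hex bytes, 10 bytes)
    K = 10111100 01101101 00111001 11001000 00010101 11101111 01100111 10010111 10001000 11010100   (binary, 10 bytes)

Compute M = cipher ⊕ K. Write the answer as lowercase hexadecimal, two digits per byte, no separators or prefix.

XOR is its own inverse, so applying the key byte-wise gives the result directly.
9f ^ bc = 23
4d ^ 6d = 20
ce ^ 39 = f7
e7 ^ c8 = 2f
48 ^ 15 = 5d
15 ^ ef = fa
c7 ^ 67 = a0
0a ^ 97 = 9d
f9 ^ 88 = 71
3c ^ d4 = e8

2320f72f5dfaa09d71e8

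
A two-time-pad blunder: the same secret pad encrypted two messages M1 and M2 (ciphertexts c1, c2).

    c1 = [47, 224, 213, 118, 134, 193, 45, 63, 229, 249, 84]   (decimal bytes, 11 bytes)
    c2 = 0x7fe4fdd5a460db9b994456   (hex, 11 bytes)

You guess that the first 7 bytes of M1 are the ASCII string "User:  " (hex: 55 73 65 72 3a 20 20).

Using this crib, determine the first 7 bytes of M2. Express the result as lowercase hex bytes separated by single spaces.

First, c1 ⊕ c2 = (M1 ⊕ K) ⊕ (M2 ⊕ K) = M1 ⊕ M2, so the key drops out. Then M2 = (M1 ⊕ M2) ⊕ M1 over the first 7 bytes.
byte 0: (2f ⊕ 7f) ⊕ 55 = 50 ⊕ 55 = 05
byte 1: (e0 ⊕ e4) ⊕ 73 = 04 ⊕ 73 = 77
byte 2: (d5 ⊕ fd) ⊕ 65 = 28 ⊕ 65 = 4d
byte 3: (76 ⊕ d5) ⊕ 72 = a3 ⊕ 72 = d1
byte 4: (86 ⊕ a4) ⊕ 3a = 22 ⊕ 3a = 18
byte 5: (c1 ⊕ 60) ⊕ 20 = a1 ⊕ 20 = 81
byte 6: (2d ⊕ db) ⊕ 20 = f6 ⊕ 20 = d6

05 77 4d d1 18 81 d6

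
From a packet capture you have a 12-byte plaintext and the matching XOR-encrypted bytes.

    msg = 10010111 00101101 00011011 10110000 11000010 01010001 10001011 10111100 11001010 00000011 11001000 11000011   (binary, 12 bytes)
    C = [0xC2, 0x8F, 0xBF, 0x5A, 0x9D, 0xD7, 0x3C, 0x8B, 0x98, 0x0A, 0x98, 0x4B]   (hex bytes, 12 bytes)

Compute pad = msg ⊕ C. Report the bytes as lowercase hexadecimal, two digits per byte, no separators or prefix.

Since C = msg ⊕ pad, XORing both sides with msg gives pad = msg ⊕ C.
97 xor c2 = 55
2d xor 8f = a2
1b xor bf = a4
b0 xor 5a = ea
c2 xor 9d = 5f
51 xor d7 = 86
8b xor 3c = b7
bc xor 8b = 37
ca xor 98 = 52
03 xor 0a = 09
c8 xor 98 = 50
c3 xor 4b = 88

55a2a4ea5f86b73752095088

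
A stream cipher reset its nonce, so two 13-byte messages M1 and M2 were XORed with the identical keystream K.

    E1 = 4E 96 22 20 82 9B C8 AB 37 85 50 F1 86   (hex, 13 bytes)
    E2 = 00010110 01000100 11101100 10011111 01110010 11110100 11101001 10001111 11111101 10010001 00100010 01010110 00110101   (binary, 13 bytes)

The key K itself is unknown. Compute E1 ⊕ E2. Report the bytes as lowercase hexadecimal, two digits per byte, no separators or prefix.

58d2cebff06f2124ca1472a7b3

E1 ⊕ E2 = (M1 ⊕ K) ⊕ (M2 ⊕ K) = M1 ⊕ M2 — the shared key cancels under XOR.
4e ⊕ 16 = 58
96 ⊕ 44 = d2
22 ⊕ ec = ce
20 ⊕ 9f = bf
82 ⊕ 72 = f0
9b ⊕ f4 = 6f
c8 ⊕ e9 = 21
ab ⊕ 8f = 24
37 ⊕ fd = ca
85 ⊕ 91 = 14
50 ⊕ 22 = 72
f1 ⊕ 56 = a7
86 ⊕ 35 = b3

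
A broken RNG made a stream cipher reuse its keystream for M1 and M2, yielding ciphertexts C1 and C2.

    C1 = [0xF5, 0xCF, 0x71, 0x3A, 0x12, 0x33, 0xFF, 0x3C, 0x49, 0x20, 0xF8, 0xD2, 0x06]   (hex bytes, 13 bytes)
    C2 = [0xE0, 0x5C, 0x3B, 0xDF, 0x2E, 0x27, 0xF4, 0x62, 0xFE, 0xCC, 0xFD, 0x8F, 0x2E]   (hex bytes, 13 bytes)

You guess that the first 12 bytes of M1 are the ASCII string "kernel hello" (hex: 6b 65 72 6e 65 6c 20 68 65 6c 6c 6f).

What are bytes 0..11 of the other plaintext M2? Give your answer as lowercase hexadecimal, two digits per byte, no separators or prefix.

First, C1 ⊕ C2 = (M1 ⊕ K) ⊕ (M2 ⊕ K) = M1 ⊕ M2, so the key drops out. Then M2 = (M1 ⊕ M2) ⊕ M1 over the first 12 bytes.
byte 0: (f5 ⊕ e0) ⊕ 6b = 15 ⊕ 6b = 7e
byte 1: (cf ⊕ 5c) ⊕ 65 = 93 ⊕ 65 = f6
byte 2: (71 ⊕ 3b) ⊕ 72 = 4a ⊕ 72 = 38
byte 3: (3a ⊕ df) ⊕ 6e = e5 ⊕ 6e = 8b
byte 4: (12 ⊕ 2e) ⊕ 65 = 3c ⊕ 65 = 59
byte 5: (33 ⊕ 27) ⊕ 6c = 14 ⊕ 6c = 78
byte 6: (ff ⊕ f4) ⊕ 20 = 0b ⊕ 20 = 2b
byte 7: (3c ⊕ 62) ⊕ 68 = 5e ⊕ 68 = 36
byte 8: (49 ⊕ fe) ⊕ 65 = b7 ⊕ 65 = d2
byte 9: (20 ⊕ cc) ⊕ 6c = ec ⊕ 6c = 80
byte 10: (f8 ⊕ fd) ⊕ 6c = 05 ⊕ 6c = 69
byte 11: (d2 ⊕ 8f) ⊕ 6f = 5d ⊕ 6f = 32

7ef6388b59782b36d2806932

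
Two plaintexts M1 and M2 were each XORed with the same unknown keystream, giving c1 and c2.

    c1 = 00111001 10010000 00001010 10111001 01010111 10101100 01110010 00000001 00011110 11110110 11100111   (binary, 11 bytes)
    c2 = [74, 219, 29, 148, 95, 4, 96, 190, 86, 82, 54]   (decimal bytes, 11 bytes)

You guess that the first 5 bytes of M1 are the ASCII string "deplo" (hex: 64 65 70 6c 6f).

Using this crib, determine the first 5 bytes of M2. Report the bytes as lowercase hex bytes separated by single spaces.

17 2e 67 41 67

First, c1 ⊕ c2 = (M1 ⊕ K) ⊕ (M2 ⊕ K) = M1 ⊕ M2, so the key drops out. Then M2 = (M1 ⊕ M2) ⊕ M1 over the first 5 bytes.
byte 0: (39 XOR 4a) XOR 64 = 73 XOR 64 = 17
byte 1: (90 XOR db) XOR 65 = 4b XOR 65 = 2e
byte 2: (0a XOR 1d) XOR 70 = 17 XOR 70 = 67
byte 3: (b9 XOR 94) XOR 6c = 2d XOR 6c = 41
byte 4: (57 XOR 5f) XOR 6f = 08 XOR 6f = 67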